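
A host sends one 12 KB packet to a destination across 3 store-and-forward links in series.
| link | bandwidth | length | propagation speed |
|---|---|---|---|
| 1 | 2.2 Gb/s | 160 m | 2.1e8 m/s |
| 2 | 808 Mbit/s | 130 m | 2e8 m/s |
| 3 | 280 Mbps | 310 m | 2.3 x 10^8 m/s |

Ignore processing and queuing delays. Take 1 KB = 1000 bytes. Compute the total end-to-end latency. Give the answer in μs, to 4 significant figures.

508.1 μs

L = 96000 bits.
Transmission delays (L/R per hop): 43.6364, 118.812, 342.857 μs; sum = 505.305 μs.
Propagation delays (d/s per hop): 0.761905, 0.65, 1.34783 μs; sum = 2.75973 μs.
End-to-end = 508.1 μs.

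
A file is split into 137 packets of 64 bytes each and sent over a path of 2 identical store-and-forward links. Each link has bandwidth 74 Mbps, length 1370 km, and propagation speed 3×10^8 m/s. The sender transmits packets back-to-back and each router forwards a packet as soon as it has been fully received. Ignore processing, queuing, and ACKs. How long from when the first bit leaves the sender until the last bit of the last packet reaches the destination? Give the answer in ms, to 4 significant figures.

Per-hop transmission t_tx = L/R = 512/74000000 = 0.00691892 ms.
Per-hop propagation t_prop = 1370000/300000000 = 4.56667 ms.
Pipeline fill: first packet needs 2·t_tx to clear all hops; remaining 136 packets each add one t_tx.
Total = (2+137-1)·t_tx + 2·t_prop = 138·0.00691892 + 2·4.56667 = 10.09 ms.

10.09 ms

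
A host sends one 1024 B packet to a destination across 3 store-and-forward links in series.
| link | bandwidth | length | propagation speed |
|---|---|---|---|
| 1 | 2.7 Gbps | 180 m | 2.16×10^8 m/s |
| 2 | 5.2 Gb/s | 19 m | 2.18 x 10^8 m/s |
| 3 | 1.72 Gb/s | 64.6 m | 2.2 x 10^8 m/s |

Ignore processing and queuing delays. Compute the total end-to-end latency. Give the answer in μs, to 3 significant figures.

10.6 μs

L = 1024 × 8 = 8192 bits.
Transmission delays (L/R per hop): 3.03407, 1.57538, 4.76279 μs; sum = 9.37225 μs.
Propagation delays (d/s per hop): 0.833333, 0.087156, 0.293636 μs; sum = 1.21413 μs.
End-to-end = 10.6 μs.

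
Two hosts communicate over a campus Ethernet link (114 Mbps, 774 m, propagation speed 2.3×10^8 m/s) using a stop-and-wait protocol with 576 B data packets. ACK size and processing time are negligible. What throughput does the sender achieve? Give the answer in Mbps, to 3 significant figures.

97.7 Mbps

t_tx = L/R = 4608/114000000 = 4.04211e-05 s.
t_prop = 774/2.3e+08 = 3.36522e-06 s; RTT = 6.73043e-06 s.
Cycle = t_tx + RTT = 4.71515e-05 s.
Throughput = L / cycle = 4608 / 4.71515e-05 = 97.7 Mbps.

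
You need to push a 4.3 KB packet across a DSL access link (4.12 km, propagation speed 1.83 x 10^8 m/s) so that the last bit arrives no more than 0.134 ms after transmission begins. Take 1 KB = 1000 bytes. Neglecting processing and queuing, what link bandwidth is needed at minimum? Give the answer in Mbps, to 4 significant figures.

308.6 Mbps

L = 34400 bits.
Propagation delay = 4120 / 183000000 = 0.0225137 ms.
Transmission budget = 0.134 − 0.0225137 = 0.111486 ms.
R ≥ L / t_tx = 34400 bits / 0.000111486 s = 308.6 Mbps.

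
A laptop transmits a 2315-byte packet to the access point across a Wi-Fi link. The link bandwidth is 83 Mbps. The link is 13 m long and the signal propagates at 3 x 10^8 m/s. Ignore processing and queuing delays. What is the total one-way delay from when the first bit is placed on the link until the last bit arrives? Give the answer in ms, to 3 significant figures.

0.223 ms

L = 2315 × 8 = 18520 bits.
Transmission delay = L/R = 18520 / 83000000 = 0.223133 ms.
Propagation delay = d/s = 13 m / 300000000 m/s = 4.33333e-05 ms.
Total = 0.223 ms.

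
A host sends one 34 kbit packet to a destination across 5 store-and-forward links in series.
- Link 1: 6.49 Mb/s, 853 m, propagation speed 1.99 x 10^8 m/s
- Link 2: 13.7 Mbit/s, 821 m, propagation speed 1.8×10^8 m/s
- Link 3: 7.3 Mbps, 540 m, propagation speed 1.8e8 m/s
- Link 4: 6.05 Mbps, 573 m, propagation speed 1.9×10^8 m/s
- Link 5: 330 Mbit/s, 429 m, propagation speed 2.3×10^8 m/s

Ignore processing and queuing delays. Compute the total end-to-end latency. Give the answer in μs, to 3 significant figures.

L = 34000 bits.
Transmission delays (L/R per hop): 5238.83, 2481.75, 4657.53, 5619.83, 103.03 μs; sum = 18101 μs.
Propagation delays (d/s per hop): 4.28643, 4.56111, 3, 3.01579, 1.86522 μs; sum = 16.7286 μs.
End-to-end = 18100 μs.

18100 μs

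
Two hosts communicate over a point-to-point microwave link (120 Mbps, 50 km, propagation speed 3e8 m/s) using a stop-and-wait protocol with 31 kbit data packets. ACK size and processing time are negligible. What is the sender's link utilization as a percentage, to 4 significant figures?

43.66 %

t_tx = L/R = 31000/120000000 = 0.000258333 s.
t_prop = 50000/300000000 = 0.000166667 s; RTT = 0.000333333 s.
Cycle = t_tx + RTT = 0.000591667 s.
Utilization = t_tx / cycle = 0.000258333/0.000591667 = 43.66 %.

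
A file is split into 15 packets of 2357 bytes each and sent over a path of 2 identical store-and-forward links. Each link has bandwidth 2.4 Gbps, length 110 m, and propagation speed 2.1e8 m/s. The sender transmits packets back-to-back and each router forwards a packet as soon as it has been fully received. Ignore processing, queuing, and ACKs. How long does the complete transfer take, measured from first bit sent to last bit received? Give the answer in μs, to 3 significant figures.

127 μs

Per-hop transmission t_tx = L/R = 18856/2400000000 = 7.85667 μs.
Per-hop propagation t_prop = 110/210000000 = 0.52381 μs.
Pipeline fill: first packet needs 2·t_tx to clear all hops; remaining 14 packets each add one t_tx.
Total = (2+15-1)·t_tx + 2·t_prop = 16·7.85667 + 2·0.52381 = 127 μs.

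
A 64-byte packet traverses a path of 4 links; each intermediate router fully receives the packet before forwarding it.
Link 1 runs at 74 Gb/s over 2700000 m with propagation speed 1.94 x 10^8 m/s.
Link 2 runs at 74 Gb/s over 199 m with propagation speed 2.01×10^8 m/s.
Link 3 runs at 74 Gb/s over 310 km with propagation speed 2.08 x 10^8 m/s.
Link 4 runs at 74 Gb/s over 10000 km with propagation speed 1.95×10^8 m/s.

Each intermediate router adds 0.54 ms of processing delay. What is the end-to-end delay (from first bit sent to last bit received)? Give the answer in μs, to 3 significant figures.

L = 64 × 8 = 512 bits.
Transmission delay per hop = L/R = 512/74000000000 = 0.00691892 μs; 4 hops → 0.0276757 μs.
Propagation delays (d/s per hop): 13917.5, 0.99005, 1490.38, 51282.1 μs; sum = 66691 μs.
Processing at 3 router(s): 3 × 0.54 ms = 1620 μs.
End-to-end = 68300 μs.

68300 μs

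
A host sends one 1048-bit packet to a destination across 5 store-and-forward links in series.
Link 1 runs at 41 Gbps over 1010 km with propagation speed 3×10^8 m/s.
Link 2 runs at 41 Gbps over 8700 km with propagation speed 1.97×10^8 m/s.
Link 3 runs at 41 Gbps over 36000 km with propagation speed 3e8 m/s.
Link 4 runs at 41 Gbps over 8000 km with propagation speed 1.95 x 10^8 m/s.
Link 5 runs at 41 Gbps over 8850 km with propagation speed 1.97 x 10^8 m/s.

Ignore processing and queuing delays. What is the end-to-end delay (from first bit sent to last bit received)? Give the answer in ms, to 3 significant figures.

Transmission delay per hop = L/R = 1048/41000000000 = 2.5561e-05 ms; 5 hops → 0.000127805 ms.
Propagation delays (d/s per hop): 3.36667, 44.1624, 120, 41.0256, 44.9239 ms; sum = 253.479 ms.
End-to-end = 253 ms.

253 ms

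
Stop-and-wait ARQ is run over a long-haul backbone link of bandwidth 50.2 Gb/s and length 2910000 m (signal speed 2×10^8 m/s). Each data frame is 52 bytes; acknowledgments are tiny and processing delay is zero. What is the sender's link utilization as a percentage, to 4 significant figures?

t_tx = L/R = 416/50200000000 = 8.28685e-09 s.
t_prop = 2910000/200000000 = 0.01455 s; RTT = 0.0291 s.
Cycle = t_tx + RTT = 0.0291 s.
Utilization = t_tx / cycle = 8.28685e-09/0.0291 = 0.00002848 %.

0.00002848 %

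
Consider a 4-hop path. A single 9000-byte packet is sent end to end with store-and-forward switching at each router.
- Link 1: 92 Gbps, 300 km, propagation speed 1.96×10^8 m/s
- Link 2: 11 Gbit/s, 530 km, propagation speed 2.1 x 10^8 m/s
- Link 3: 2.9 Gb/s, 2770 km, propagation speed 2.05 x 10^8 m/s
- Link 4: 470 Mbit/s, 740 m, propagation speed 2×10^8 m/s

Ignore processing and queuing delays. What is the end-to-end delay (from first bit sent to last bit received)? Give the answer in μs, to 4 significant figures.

L = 9000 × 8 = 72000 bits.
Transmission delays (L/R per hop): 0.782609, 6.54545, 24.8276, 153.191 μs; sum = 185.347 μs.
Propagation delays (d/s per hop): 1530.61, 2523.81, 13512.2, 3.7 μs; sum = 17570.3 μs.
End-to-end = 17760 μs.

17760 μs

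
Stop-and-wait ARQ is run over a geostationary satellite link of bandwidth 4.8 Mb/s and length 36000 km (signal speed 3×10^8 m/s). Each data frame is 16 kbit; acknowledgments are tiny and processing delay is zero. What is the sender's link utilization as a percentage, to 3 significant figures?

t_tx = L/R = 16000/4800000 = 0.00333333 s.
t_prop = 36000000/300000000 = 0.12 s; RTT = 0.24 s.
Cycle = t_tx + RTT = 0.243333 s.
Utilization = t_tx / cycle = 0.00333333/0.243333 = 1.37 %.

1.37 %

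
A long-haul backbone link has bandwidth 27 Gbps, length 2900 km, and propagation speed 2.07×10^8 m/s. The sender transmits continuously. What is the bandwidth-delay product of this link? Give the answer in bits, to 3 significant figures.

378000000 bits

Propagation delay = 2900000 / 2.07e+08 = 0.0140097 s.
BDP = R × t_prop = 27000000000 × 0.0140097 = 378261000 bits.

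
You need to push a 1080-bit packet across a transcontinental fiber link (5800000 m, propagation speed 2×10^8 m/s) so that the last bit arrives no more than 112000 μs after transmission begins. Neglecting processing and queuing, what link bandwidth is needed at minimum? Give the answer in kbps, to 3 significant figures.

Propagation delay = 5800000 / 200000000 = 29000 μs.
Transmission budget = 112000 − 29000 = 83000 μs.
R ≥ L / t_tx = 1080 bits / 0.083 s = 13.0 kbps.

13.0 kbps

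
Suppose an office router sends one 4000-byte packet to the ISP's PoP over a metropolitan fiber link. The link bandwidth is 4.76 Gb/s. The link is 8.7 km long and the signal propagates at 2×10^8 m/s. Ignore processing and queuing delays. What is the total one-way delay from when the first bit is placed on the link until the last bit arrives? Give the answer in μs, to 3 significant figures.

L = 4000 × 8 = 32000 bits.
Transmission delay = L/R = 32000 / 4760000000 = 6.72269 μs.
Propagation delay = d/s = 8700 m / 200000000 m/s = 43.5 μs.
Total = 50.2 μs.

50.2 μs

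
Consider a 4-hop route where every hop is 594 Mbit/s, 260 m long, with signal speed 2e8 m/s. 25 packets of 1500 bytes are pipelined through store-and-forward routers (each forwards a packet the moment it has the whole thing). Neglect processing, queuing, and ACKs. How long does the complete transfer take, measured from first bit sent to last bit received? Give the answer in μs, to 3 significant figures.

Per-hop transmission t_tx = L/R = 12000/594000000 = 20.202 μs.
Per-hop propagation t_prop = 260/200000000 = 1.3 μs.
Pipeline fill: first packet needs 4·t_tx to clear all hops; remaining 24 packets each add one t_tx.
Total = (4+25-1)·t_tx + 4·t_prop = 28·20.202 + 4·1.3 = 571 μs.

571 μs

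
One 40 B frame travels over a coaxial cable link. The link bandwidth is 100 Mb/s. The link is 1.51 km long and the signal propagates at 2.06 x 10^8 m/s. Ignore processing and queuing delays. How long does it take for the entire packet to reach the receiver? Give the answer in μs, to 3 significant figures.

L = 40 × 8 = 320 bits.
Transmission delay = L/R = 320 / 100000000 = 3.2 μs.
Propagation delay = d/s = 1510 m / 206000000 m/s = 7.3301 μs.
Total = 10.5 μs.

10.5 μs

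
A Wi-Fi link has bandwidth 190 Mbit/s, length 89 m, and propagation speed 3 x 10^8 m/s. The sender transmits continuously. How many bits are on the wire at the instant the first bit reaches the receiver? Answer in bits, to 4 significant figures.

56.37 bits

Propagation delay = 89 / 300000000 = 2.96667e-07 s.
BDP = R × t_prop = 190000000 × 2.96667e-07 = 56.3667 bits.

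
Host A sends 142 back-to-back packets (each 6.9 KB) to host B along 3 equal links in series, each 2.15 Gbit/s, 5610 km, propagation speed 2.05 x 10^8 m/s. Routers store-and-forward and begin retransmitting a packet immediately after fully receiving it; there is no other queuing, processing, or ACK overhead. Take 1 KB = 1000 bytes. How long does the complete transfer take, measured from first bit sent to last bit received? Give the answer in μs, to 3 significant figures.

85800 μs

Per-hop transmission t_tx = L/R = 55200/2150000000 = 25.6744 μs.
Per-hop propagation t_prop = 5610000/2.05e+08 = 27365.9 μs.
Pipeline fill: first packet needs 3·t_tx to clear all hops; remaining 141 packets each add one t_tx.
Total = (3+142-1)·t_tx + 3·t_prop = 144·25.6744 + 3·27365.9 = 85800 μs.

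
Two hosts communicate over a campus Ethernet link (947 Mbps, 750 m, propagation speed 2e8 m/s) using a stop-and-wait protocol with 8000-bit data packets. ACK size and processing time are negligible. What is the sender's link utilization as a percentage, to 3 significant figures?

t_tx = L/R = 8000/947000000 = 8.44773e-06 s.
t_prop = 750/200000000 = 3.75e-06 s; RTT = 7.5e-06 s.
Cycle = t_tx + RTT = 1.59477e-05 s.
Utilization = t_tx / cycle = 8.44773e-06/1.59477e-05 = 53.0 %.

53.0 %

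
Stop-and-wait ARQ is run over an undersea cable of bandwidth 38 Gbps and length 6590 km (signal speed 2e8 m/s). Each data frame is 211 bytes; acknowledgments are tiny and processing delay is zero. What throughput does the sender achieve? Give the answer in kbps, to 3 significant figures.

t_tx = L/R = 1688/38000000000 = 4.44211e-08 s.
t_prop = 6590000/200000000 = 0.03295 s; RTT = 0.0659 s.
Cycle = t_tx + RTT = 0.0659 s.
Throughput = L / cycle = 1688 / 0.0659 = 25.6 kbps.

25.6 kbps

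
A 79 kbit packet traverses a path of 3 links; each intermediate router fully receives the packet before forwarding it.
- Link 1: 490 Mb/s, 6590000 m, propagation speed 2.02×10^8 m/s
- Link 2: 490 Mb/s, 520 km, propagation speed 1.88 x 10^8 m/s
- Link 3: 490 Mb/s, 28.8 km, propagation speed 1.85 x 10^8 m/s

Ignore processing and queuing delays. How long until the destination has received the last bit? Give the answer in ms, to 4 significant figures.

L = 79000 bits.
Transmission delay per hop = L/R = 79000/490000000 = 0.161224 ms; 3 hops → 0.483673 ms.
Propagation delays (d/s per hop): 32.6238, 2.76596, 0.155676 ms; sum = 35.5454 ms.
End-to-end = 36.03 ms.

36.03 ms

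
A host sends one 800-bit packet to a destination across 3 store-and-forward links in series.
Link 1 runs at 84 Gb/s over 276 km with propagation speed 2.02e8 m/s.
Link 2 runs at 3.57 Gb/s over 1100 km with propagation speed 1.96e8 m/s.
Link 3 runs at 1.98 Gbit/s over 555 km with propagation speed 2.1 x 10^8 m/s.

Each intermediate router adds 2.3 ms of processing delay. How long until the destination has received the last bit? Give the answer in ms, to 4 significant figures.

Transmission delays (L/R per hop): 9.52381e-06, 0.00022409, 0.00040404 ms; sum = 0.000637654 ms.
Propagation delays (d/s per hop): 1.36634, 5.61224, 2.64286 ms; sum = 9.62144 ms.
Processing at 2 router(s): 2 × 2.3 ms = 4.6 ms.
End-to-end = 14.22 ms.

14.22 ms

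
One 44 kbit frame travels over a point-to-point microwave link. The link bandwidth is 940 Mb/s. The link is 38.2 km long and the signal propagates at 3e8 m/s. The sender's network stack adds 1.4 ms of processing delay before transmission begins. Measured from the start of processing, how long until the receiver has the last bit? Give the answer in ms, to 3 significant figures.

1.57 ms

L = 44000 bits.
Transmission delay = L/R = 44000 / 940000000 = 0.0468085 ms.
Propagation delay = d/s = 38200 m / 300000000 m/s = 0.127333 ms.
Plus processing delay 1.4 ms = 1.4 ms.
Total = 1.57 ms.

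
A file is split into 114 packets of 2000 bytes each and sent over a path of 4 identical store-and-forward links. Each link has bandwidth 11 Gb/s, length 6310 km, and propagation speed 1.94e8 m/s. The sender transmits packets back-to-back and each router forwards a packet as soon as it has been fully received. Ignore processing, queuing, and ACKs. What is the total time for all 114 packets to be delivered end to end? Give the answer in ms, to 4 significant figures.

130.3 ms

Per-hop transmission t_tx = L/R = 16000/11000000000 = 0.00145455 ms.
Per-hop propagation t_prop = 6310000/194000000 = 32.5258 ms.
Pipeline fill: first packet needs 4·t_tx to clear all hops; remaining 113 packets each add one t_tx.
Total = (4+114-1)·t_tx + 4·t_prop = 117·0.00145455 + 4·32.5258 = 130.3 ms.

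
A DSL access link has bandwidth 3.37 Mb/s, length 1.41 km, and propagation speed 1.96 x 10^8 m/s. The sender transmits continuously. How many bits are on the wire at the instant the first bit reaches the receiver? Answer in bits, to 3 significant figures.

24.2 bits

Propagation delay = 1410 / 196000000 = 7.19388e-06 s.
BDP = R × t_prop = 3370000 × 7.19388e-06 = 24.2434 bits.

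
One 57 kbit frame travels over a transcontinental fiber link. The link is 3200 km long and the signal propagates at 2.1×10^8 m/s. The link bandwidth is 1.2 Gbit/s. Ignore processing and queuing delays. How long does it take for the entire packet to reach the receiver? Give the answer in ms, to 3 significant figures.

L = 57000 bits.
Transmission delay = L/R = 57000 / 1200000000 = 0.0475 ms.
Propagation delay = d/s = 3200000 m / 210000000 m/s = 15.2381 ms.
Total = 15.3 ms.

15.3 ms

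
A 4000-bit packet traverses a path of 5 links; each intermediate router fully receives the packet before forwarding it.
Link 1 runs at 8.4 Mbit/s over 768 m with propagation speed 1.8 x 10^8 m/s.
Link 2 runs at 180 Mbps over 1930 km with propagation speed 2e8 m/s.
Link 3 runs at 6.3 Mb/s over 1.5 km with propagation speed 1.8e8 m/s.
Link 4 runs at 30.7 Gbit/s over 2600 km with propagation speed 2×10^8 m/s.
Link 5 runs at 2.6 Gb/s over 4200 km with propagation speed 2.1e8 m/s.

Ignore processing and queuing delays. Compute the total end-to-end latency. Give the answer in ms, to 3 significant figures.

Transmission delays (L/R per hop): 0.47619, 0.0222222, 0.634921, 0.000130293, 0.00153846 ms; sum = 1.135 ms.
Propagation delays (d/s per hop): 0.00426667, 9.65, 0.00833333, 13, 20 ms; sum = 42.6626 ms.
End-to-end = 43.8 ms.

43.8 ms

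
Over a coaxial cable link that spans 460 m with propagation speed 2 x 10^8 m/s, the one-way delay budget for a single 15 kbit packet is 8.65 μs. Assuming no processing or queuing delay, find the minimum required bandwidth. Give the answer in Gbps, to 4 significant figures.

2.362 Gbps

Propagation delay = 460 / 200000000 = 2.3 μs.
Transmission budget = 8.65 − 2.3 = 6.35 μs.
R ≥ L / t_tx = 15000 bits / 6.35e-06 s = 2.362 Gbps.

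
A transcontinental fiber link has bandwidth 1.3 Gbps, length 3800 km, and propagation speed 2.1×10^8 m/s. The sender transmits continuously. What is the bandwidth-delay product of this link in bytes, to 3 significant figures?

Propagation delay = 3800000 / 210000000 = 0.0180952 s.
BDP = R × t_prop = 1300000000 × 0.0180952 = 23523800 bits.
In bytes: 23523800/8 = 2940000 bytes.

2940000 bytes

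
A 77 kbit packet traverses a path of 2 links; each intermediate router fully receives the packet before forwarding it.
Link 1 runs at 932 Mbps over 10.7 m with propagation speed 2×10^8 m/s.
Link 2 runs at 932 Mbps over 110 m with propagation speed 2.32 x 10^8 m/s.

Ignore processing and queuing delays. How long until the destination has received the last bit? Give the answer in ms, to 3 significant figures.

L = 77000 bits.
Transmission delay per hop = L/R = 77000/932000000 = 0.082618 ms; 2 hops → 0.165236 ms.
Propagation delays (d/s per hop): 5.35e-05, 0.000474138 ms; sum = 0.000527638 ms.
End-to-end = 0.166 ms.

0.166 ms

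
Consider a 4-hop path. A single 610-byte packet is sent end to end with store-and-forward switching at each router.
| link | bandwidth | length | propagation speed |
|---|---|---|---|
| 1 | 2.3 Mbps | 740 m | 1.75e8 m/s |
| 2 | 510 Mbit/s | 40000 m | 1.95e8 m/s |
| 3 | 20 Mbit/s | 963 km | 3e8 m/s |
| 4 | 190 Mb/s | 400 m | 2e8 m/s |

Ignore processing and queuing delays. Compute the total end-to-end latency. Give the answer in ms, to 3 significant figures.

5.82 ms

L = 610 × 8 = 4880 bits.
Transmission delays (L/R per hop): 2.12174, 0.00956863, 0.244, 0.0256842 ms; sum = 2.40099 ms.
Propagation delays (d/s per hop): 0.00422857, 0.205128, 3.21, 0.002 ms; sum = 3.42136 ms.
End-to-end = 5.82 ms.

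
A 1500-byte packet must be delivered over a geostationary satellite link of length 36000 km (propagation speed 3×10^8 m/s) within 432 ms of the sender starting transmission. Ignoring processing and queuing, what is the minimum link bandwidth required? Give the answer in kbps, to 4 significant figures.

L = 12000 bits.
Propagation delay = 36000000 / 300000000 = 120 ms.
Transmission budget = 432 − 120 = 312 ms.
R ≥ L / t_tx = 12000 bits / 0.312 s = 38.46 kbps.

38.46 kbps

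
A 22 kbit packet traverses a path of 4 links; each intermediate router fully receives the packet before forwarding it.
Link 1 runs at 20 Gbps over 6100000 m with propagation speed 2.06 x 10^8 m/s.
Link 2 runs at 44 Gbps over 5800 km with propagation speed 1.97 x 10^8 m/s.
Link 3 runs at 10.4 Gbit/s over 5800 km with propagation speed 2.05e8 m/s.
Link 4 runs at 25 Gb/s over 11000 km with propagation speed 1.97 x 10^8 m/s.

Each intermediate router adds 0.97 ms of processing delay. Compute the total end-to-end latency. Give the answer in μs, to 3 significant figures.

146000 μs

L = 22000 bits.
Transmission delays (L/R per hop): 1.1, 0.5, 2.11538, 0.88 μs; sum = 4.59538 μs.
Propagation delays (d/s per hop): 29611.7, 29441.6, 28292.7, 55837.6 μs; sum = 143184 μs.
Processing at 3 router(s): 3 × 0.97 ms = 2910 μs.
End-to-end = 146000 μs.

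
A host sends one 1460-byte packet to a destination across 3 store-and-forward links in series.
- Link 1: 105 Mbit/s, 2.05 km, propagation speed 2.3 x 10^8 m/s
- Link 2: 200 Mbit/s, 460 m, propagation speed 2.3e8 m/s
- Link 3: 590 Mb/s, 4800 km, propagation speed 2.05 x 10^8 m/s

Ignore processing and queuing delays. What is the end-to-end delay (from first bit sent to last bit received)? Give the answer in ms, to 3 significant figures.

L = 1460 × 8 = 11680 bits.
Transmission delays (L/R per hop): 0.111238, 0.0584, 0.0197966 ms; sum = 0.189435 ms.
Propagation delays (d/s per hop): 0.00891304, 0.002, 23.4146 ms; sum = 23.4255 ms.
End-to-end = 23.6 ms.

23.6 ms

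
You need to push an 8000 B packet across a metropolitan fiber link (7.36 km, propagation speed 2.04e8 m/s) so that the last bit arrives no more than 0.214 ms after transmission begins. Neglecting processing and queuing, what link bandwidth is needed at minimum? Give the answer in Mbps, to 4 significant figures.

L = 64000 bits.
Propagation delay = 7360 / 204000000 = 0.0360784 ms.
Transmission budget = 0.214 − 0.0360784 = 0.177922 ms.
R ≥ L / t_tx = 64000 bits / 0.000177922 s = 359.7 Mbps.

359.7 Mbps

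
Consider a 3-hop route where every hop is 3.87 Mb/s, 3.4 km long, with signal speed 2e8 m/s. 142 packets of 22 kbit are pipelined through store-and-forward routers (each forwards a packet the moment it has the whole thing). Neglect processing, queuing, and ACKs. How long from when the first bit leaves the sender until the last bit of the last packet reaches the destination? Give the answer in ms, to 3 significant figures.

819 ms

Per-hop transmission t_tx = L/R = 22000/3870000 = 5.68475 ms.
Per-hop propagation t_prop = 3400/200000000 = 0.017 ms.
Pipeline fill: first packet needs 3·t_tx to clear all hops; remaining 141 packets each add one t_tx.
Total = (3+142-1)·t_tx + 3·t_prop = 144·5.68475 + 3·0.017 = 819 ms.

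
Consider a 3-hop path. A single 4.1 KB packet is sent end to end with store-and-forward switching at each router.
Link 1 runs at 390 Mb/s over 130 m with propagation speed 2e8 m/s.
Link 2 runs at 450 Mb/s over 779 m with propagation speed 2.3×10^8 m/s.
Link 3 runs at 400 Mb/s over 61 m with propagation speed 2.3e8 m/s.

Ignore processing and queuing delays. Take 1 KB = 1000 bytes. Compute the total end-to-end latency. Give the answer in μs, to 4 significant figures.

L = 32800 bits.
Transmission delays (L/R per hop): 84.1026, 72.8889, 82 μs; sum = 238.991 μs.
Propagation delays (d/s per hop): 0.65, 3.38696, 0.265217 μs; sum = 4.30217 μs.
End-to-end = 243.3 μs.

243.3 μs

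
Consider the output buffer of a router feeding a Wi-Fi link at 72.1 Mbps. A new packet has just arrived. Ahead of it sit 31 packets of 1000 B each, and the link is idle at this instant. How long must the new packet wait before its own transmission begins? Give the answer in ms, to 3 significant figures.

3.44 ms

Each queued packet: L/R = 8000/72100000 = 0.110957 ms.
31 queued → 3.43967 ms.
Queuing delay = 3.44 ms.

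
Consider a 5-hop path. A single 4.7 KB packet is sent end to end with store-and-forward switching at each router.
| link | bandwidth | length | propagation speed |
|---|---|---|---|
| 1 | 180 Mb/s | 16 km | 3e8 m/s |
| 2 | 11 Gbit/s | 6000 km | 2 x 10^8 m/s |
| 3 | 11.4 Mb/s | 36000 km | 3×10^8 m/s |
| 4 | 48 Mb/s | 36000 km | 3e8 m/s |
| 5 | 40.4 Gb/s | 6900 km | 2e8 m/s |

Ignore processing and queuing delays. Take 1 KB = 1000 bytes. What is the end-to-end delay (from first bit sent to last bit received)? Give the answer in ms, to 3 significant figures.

309 ms

L = 37600 bits.
Transmission delays (L/R per hop): 0.208889, 0.00341818, 3.29825, 0.783333, 0.000930693 ms; sum = 4.29482 ms.
Propagation delays (d/s per hop): 0.0533333, 30, 120, 120, 34.5 ms; sum = 304.553 ms.
End-to-end = 309 ms.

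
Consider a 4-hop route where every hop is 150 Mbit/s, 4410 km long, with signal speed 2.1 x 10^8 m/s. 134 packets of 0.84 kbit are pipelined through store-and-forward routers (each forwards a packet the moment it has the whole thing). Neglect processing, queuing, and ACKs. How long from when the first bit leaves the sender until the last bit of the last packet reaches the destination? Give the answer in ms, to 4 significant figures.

84.77 ms

Per-hop transmission t_tx = L/R = 840/150000000 = 0.0056 ms.
Per-hop propagation t_prop = 4410000/210000000 = 21 ms.
Pipeline fill: first packet needs 4·t_tx to clear all hops; remaining 133 packets each add one t_tx.
Total = (4+134-1)·t_tx + 4·t_prop = 137·0.0056 + 4·21 = 84.77 ms.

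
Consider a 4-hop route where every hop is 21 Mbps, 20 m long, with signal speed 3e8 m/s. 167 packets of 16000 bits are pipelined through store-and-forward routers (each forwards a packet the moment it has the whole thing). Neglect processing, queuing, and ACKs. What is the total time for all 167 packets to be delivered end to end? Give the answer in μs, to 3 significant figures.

Per-hop transmission t_tx = L/R = 16000/21000000 = 761.905 μs.
Per-hop propagation t_prop = 20/300000000 = 0.0666667 μs.
Pipeline fill: first packet needs 4·t_tx to clear all hops; remaining 166 packets each add one t_tx.
Total = (4+167-1)·t_tx + 4·t_prop = 170·761.905 + 4·0.0666667 = 130000 μs.

130000 μs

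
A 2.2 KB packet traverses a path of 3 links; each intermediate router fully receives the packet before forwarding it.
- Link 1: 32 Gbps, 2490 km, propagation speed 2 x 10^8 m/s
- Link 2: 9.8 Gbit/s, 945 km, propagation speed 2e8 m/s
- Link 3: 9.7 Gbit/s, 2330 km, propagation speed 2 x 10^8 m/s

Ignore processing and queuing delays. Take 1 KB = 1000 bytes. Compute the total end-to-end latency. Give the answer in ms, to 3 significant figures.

L = 17600 bits.
Transmission delays (L/R per hop): 0.00055, 0.00179592, 0.00181443 ms; sum = 0.00416035 ms.
Propagation delays (d/s per hop): 12.45, 4.725, 11.65 ms; sum = 28.825 ms.
End-to-end = 28.8 ms.

28.8 ms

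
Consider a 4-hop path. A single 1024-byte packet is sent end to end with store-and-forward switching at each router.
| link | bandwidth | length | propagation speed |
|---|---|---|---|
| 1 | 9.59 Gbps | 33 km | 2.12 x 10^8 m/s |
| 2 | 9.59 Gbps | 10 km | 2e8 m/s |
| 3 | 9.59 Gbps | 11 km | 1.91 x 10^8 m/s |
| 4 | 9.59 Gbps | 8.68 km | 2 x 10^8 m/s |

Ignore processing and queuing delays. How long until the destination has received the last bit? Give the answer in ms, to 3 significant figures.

L = 1024 × 8 = 8192 bits.
Transmission delay per hop = L/R = 8192/9590000000 = 0.000854223 ms; 4 hops → 0.00341689 ms.
Propagation delays (d/s per hop): 0.15566, 0.05, 0.0575916, 0.0434 ms; sum = 0.306652 ms.
End-to-end = 0.310 ms.

0.310 ms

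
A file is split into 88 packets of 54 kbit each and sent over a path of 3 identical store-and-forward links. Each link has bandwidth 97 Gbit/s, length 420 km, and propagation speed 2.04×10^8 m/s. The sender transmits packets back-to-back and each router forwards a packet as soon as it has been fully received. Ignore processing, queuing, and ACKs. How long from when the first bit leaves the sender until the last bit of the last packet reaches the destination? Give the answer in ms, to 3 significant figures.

6.23 ms

Per-hop transmission t_tx = L/R = 54000/97000000000 = 0.000556701 ms.
Per-hop propagation t_prop = 420000/204000000 = 2.05882 ms.
Pipeline fill: first packet needs 3·t_tx to clear all hops; remaining 87 packets each add one t_tx.
Total = (3+88-1)·t_tx + 3·t_prop = 90·0.000556701 + 3·2.05882 = 6.23 ms.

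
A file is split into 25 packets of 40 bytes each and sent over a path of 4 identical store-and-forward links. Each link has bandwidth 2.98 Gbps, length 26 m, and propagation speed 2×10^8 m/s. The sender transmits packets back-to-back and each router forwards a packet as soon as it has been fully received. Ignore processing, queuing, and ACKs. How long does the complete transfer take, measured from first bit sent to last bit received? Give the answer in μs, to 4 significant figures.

3.527 μs

Per-hop transmission t_tx = L/R = 320/2980000000 = 0.107383 μs.
Per-hop propagation t_prop = 26/200000000 = 0.13 μs.
Pipeline fill: first packet needs 4·t_tx to clear all hops; remaining 24 packets each add one t_tx.
Total = (4+25-1)·t_tx + 4·t_prop = 28·0.107383 + 4·0.13 = 3.527 μs.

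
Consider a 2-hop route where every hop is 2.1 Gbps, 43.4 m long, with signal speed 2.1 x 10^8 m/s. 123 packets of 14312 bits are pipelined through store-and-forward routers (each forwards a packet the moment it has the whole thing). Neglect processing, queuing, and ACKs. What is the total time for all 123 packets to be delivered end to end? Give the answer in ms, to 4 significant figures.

0.8455 ms

Per-hop transmission t_tx = L/R = 14312/2100000000 = 0.00681524 ms.
Per-hop propagation t_prop = 43.4/210000000 = 0.000206667 ms.
Pipeline fill: first packet needs 2·t_tx to clear all hops; remaining 122 packets each add one t_tx.
Total = (2+123-1)·t_tx + 2·t_prop = 124·0.00681524 + 2·0.000206667 = 0.8455 ms.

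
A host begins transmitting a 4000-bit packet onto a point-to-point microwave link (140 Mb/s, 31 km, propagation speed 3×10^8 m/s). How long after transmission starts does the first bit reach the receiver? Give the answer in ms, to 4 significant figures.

First bit experiences only propagation delay: d/s = 31000/300000000 = 0.1033 ms.

0.1033 ms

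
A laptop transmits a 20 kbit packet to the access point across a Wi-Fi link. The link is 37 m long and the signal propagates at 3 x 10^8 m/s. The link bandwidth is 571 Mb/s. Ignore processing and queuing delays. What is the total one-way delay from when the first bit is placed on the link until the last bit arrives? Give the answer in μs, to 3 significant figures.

L = 20000 bits.
Transmission delay = L/R = 20000 / 571000000 = 35.0263 μs.
Propagation delay = d/s = 37 m / 300000000 m/s = 0.123333 μs.
Total = 35.1 μs.

35.1 μs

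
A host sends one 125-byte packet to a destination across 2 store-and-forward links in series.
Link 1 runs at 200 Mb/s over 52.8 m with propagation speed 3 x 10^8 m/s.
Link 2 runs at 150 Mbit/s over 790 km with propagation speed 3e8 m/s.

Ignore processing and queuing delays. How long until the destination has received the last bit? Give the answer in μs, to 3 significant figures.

2650 μs

L = 125 × 8 = 1000 bits.
Transmission delays (L/R per hop): 5, 6.66667 μs; sum = 11.6667 μs.
Propagation delays (d/s per hop): 0.176, 2633.33 μs; sum = 2633.51 μs.
End-to-end = 2650 μs.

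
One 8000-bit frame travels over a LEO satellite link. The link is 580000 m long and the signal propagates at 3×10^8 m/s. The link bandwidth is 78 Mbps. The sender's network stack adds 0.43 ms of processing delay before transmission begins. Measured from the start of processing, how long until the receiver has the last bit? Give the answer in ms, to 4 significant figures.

2.466 ms

Transmission delay = L/R = 8000 / 78000000 = 0.102564 ms.
Propagation delay = d/s = 580000 m / 300000000 m/s = 1.93333 ms.
Plus processing delay 0.43 ms = 0.43 ms.
Total = 2.466 ms.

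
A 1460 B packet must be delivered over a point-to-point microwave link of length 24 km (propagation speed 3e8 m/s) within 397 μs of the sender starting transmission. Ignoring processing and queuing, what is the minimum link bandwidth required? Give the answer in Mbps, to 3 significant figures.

36.8 Mbps

L = 11680 bits.
Propagation delay = 24000 / 300000000 = 80 μs.
Transmission budget = 397 − 80 = 317 μs.
R ≥ L / t_tx = 11680 bits / 0.000317 s = 36.8 Mbps.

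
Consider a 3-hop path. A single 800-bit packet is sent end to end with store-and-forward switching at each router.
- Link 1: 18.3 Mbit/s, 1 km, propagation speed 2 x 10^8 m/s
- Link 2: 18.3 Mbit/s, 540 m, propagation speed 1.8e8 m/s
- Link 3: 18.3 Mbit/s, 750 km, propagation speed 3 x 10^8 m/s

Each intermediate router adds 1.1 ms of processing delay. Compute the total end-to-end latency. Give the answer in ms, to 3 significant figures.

4.84 ms

Transmission delay per hop = L/R = 800/18300000 = 0.0437158 ms; 3 hops → 0.131148 ms.
Propagation delays (d/s per hop): 0.005, 0.003, 2.5 ms; sum = 2.508 ms.
Processing at 2 router(s): 2 × 1.1 ms = 2.2 ms.
End-to-end = 4.84 ms.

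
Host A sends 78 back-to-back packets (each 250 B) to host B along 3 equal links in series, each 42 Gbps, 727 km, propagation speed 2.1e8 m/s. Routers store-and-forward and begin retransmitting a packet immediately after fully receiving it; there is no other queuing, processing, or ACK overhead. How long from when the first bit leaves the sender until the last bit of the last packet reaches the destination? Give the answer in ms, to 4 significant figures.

Per-hop transmission t_tx = L/R = 2000/42000000000 = 4.7619e-05 ms.
Per-hop propagation t_prop = 727000/210000000 = 3.4619 ms.
Pipeline fill: first packet needs 3·t_tx to clear all hops; remaining 77 packets each add one t_tx.
Total = (3+78-1)·t_tx + 3·t_prop = 80·4.7619e-05 + 3·3.4619 = 10.39 ms.

10.39 ms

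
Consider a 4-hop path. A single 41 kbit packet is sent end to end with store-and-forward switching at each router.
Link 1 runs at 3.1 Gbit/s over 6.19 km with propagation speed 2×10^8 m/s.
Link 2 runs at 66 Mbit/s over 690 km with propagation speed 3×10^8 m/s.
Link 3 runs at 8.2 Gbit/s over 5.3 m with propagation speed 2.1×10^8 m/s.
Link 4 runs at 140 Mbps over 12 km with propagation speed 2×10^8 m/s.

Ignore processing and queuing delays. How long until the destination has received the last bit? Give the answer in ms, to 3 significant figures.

L = 41000 bits.
Transmission delays (L/R per hop): 0.0132258, 0.621212, 0.005, 0.292857 ms; sum = 0.932295 ms.
Propagation delays (d/s per hop): 0.03095, 2.3, 2.52381e-05, 0.06 ms; sum = 2.39098 ms.
End-to-end = 3.32 ms.

3.32 ms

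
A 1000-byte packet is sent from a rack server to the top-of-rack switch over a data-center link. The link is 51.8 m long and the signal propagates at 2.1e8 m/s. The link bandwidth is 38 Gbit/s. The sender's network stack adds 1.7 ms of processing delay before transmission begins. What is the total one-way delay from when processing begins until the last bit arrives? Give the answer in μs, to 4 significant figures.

L = 1000 × 8 = 8000 bits.
Transmission delay = L/R = 8000 / 38000000000 = 0.210526 μs.
Propagation delay = d/s = 51.8 m / 210000000 m/s = 0.246667 μs.
Plus processing delay 1.7 ms = 1700 μs.
Total = 1700 μs.

1700 μs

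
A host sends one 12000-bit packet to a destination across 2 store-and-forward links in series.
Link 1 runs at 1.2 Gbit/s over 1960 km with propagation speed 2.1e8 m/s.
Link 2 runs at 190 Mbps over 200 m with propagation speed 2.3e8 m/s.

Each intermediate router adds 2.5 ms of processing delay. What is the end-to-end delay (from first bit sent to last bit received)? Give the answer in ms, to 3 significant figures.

Transmission delays (L/R per hop): 0.01, 0.0631579 ms; sum = 0.0731579 ms.
Propagation delays (d/s per hop): 9.33333, 0.000869565 ms; sum = 9.3342 ms.
Processing at 1 router(s): 1 × 2.5 ms = 2.5 ms.
End-to-end = 11.9 ms.

11.9 ms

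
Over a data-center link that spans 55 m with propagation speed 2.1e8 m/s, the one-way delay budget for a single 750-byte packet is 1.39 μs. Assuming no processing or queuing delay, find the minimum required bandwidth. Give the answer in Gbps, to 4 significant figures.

5.319 Gbps

L = 6000 bits.
Propagation delay = 55 / 210000000 = 0.261905 μs.
Transmission budget = 1.39 − 0.261905 = 1.1281 μs.
R ≥ L / t_tx = 6000 bits / 1.1281e-06 s = 5.319 Gbps.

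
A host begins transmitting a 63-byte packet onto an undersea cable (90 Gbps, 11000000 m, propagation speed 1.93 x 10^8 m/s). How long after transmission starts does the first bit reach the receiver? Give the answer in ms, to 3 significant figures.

First bit experiences only propagation delay: d/s = 11000000/193000000 = 57.0 ms.

57.0 ms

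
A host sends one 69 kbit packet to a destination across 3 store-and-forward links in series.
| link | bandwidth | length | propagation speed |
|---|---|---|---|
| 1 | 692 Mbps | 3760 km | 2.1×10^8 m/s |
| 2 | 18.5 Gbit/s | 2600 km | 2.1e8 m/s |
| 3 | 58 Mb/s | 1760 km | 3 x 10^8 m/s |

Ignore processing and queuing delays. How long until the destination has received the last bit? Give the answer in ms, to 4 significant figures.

L = 69000 bits.
Transmission delays (L/R per hop): 0.099711, 0.00372973, 1.18966 ms; sum = 1.2931 ms.
Propagation delays (d/s per hop): 17.9048, 12.381, 5.86667 ms; sum = 36.1524 ms.
End-to-end = 37.45 ms.

37.45 ms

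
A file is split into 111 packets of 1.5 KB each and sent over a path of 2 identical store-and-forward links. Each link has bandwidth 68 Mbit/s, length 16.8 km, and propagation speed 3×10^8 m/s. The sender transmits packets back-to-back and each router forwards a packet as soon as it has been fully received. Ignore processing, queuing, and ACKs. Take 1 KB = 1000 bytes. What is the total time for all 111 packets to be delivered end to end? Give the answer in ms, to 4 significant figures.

19.88 ms

Per-hop transmission t_tx = L/R = 12000/68000000 = 0.176471 ms.
Per-hop propagation t_prop = 16800/300000000 = 0.056 ms.
Pipeline fill: first packet needs 2·t_tx to clear all hops; remaining 110 packets each add one t_tx.
Total = (2+111-1)·t_tx + 2·t_prop = 112·0.176471 + 2·0.056 = 19.88 ms.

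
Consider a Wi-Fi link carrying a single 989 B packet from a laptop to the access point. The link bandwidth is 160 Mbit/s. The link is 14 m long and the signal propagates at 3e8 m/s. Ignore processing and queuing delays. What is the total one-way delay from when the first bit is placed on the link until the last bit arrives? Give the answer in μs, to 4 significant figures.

L = 989 × 8 = 7912 bits.
Transmission delay = L/R = 7912 / 160000000 = 49.45 μs.
Propagation delay = d/s = 14 m / 300000000 m/s = 0.0466667 μs.
Total = 49.50 μs.

49.50 μs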